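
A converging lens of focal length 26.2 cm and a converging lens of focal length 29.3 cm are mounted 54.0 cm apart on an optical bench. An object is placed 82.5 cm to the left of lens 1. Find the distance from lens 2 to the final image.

Lens 1: 1/d_i1 = 1/f₁ − 1/d_o1 = 1/(26.2) − 1/(82.5) = 0.02605, so d_i1 = 38.39 cm.
The intermediate image is 38.39 cm to the right of lens 1, which is 54.0 − (38.39) = 15.61 cm to the left of lens 2, so d_o2 = +15.61 cm.
Lens 2: 1/d_i2 = 1/f₂ − 1/d_o2 = 1/(29.3) − 1/(15.61) = -0.02993, so d_i2 = -33.4 cm.
The final image is virtual, 33.4 cm to the left of lens 2 (overall magnification ≈ -1.00).

33.4 cm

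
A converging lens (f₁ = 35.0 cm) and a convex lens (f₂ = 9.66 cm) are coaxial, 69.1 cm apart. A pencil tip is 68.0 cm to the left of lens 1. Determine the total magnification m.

Lens 1: 1/d_i1 = 1/(35.0) − 1/(68.0) = 0.01387, so d_i1 = 72.12 cm; m₁ = −d_i1/d_o1 = -1.061.
d_o2 = 69.1 − (72.12) = -3.020 cm (virtual object).
Lens 2: 1/d_i2 = 1/(9.66) − 1/(-3.020) = 0.4346, so d_i2 = 2.301 cm; m₂ = −d_i2/d_o2 = +0.7618.
m = m₁·m₂ = (-1.061)(+0.7618) = -0.808.

m = -0.808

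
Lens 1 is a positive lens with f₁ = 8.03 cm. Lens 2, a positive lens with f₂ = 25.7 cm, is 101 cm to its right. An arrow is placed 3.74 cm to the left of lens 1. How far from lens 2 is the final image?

Lens 1: 1/d_i1 = 1/f₁ − 1/d_o1 = 1/(8.03) − 1/(3.74) = -0.1428, so d_i1 = -7.001 cm.
The intermediate image is 7.001 cm to the left of lens 1 (virtual), which is 101 − (-7.001) = 108.0 cm to the left of lens 2, so d_o2 = +108.0 cm.
Lens 2: 1/d_i2 = 1/f₂ − 1/d_o2 = 1/(25.7) − 1/(108.0) = 0.02965, so d_i2 = 33.7 cm.
The final image is real, 33.7 cm to the right of lens 2 (overall magnification ≈ -0.58).

33.7 cm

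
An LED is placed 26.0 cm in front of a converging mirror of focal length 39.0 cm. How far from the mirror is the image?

Mirror equation: 1/d_i = 1/f − 1/d_o = 1/(39.00) − 1/(26.0) = 0.02564 − 0.03846 = -0.01282, so d_i = -78.0 cm.
The image is virtual, upright and enlarged, behind the mirror.

78.0 cm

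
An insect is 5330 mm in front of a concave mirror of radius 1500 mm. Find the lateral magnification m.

f = R/2 = 1500/2 = 750.0 mm.
1/d_i = 1/f − 1/d_o = 1/(750.0) − 1/(5330) = 0.001146, so d_i = 872.8 mm.
m = −d_i/d_o = −(872.8)/(5330) = -0.164.
The image is real, inverted and reduced, in front of the mirror.

m = -0.164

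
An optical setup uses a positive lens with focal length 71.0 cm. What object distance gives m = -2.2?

103 cm

m = −d_i/d_o ⇒ d_i = −m·d_o.
1/f = 1/d_o + 1/d_i = 1/d_o − 1/(m·d_o) = (1 − 1/m)/d_o, so d_o = f(1 − 1/m) = (71.00)(1 − 1/(-2.2)) = 103 cm.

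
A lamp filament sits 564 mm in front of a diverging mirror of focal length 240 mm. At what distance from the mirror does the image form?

For a diverging mirror, f = -240 mm.
Mirror equation: 1/s_i = 1/f − 1/s_o = 1/(-240.0) − 1/(564) = -0.004167 − 0.001773 = -0.005940, so s_i = -168 mm.
The image is virtual, upright and reduced, behind the mirror.

168 mm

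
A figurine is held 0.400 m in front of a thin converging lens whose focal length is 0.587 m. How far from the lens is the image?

Thin-lens equation: 1/q = 1/f − 1/p = 1/(0.5870) − 1/(0.400) = 1.704 − 2.500 = -0.7964, so q = -1.26 m.
The image is virtual, upright and enlarged, on the same side as the object.

1.26 m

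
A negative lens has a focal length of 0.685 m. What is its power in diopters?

P = -1.46 D

For a negative lens, f = −0.685 m.
P = 1/f = 1/(-0.685 m) = -1.46 D.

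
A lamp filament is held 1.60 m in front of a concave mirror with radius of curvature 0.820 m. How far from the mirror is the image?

0.551 m

f = R/2 = 0.820/2 = 0.4100 m.
Mirror equation: 1/d_i = 1/f − 1/d_o = 1/(0.4100) − 1/(1.60) = 2.439 − 0.6250 = 1.814, so d_i = 0.551 m.
The image is real, inverted and reduced, in front of the mirror.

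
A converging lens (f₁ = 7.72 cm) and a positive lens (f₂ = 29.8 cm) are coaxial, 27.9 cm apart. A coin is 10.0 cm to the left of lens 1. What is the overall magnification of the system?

m = -2.82

Lens 1: 1/d_i1 = 1/(7.72) − 1/(10.0) = 0.02953, so d_i1 = 33.86 cm; m₁ = −d_i1/d_o1 = -3.386.
d_o2 = 27.9 − (33.86) = -5.960 cm (virtual object).
Lens 2: 1/d_i2 = 1/(29.8) − 1/(-5.960) = 0.2013, so d_i2 = 4.967 cm; m₂ = −d_i2/d_o2 = +0.8333.
m = m₁·m₂ = (-3.386)(+0.8333) = -2.82.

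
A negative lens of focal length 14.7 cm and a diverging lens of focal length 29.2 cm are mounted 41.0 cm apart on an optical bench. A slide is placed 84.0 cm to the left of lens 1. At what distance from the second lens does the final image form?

18.9 cm

Lens 1 is diverging, so f₁ = −14.7 cm.
Lens 1: 1/d_i1 = 1/f₁ − 1/d_o1 = 1/(-14.7) − 1/(84.0) = -0.07993, so d_i1 = -12.51 cm.
The intermediate image is 12.51 cm to the left of lens 1 (virtual), which is 41.0 − (-12.51) = 53.51 cm to the left of lens 2, so d_o2 = +53.51 cm.
Lens 2 is diverging, so f₂ = −29.2 cm.
Lens 2: 1/d_i2 = 1/f₂ − 1/d_o2 = 1/(-29.2) − 1/(53.51) = -0.05293, so d_i2 = -18.9 cm.
The final image is virtual, 18.9 cm to the left of lens 2 (overall magnification ≈ 0.053).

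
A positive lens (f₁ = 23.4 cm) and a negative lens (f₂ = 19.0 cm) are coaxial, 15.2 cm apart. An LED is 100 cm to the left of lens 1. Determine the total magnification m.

m = -1.59

Lens 1: 1/d_i1 = 1/(23.4) − 1/(100) = 0.03274, so d_i1 = 30.55 cm; m₁ = −d_i1/d_o1 = -0.3055.
d_o2 = 15.2 − (30.55) = -15.35 cm (virtual object).
f₂ = −19.0 cm (diverging).
Lens 2: 1/d_i2 = 1/(-19.0) − 1/(-15.35) = 0.01252, so d_i2 = 79.90 cm; m₂ = −d_i2/d_o2 = +5.205.
m = m₁·m₂ = (-0.3055)(+5.205) = -1.59.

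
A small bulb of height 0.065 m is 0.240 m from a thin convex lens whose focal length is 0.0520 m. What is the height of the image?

0.0180 m

1/d_i = 1/f − 1/d_o = 1/(0.05200) − 1/(0.240) = 15.06, so d_i = 0.06638 m.
m = −d_i/d_o = -0.2766.
|h_i| = |m|·h_o = 0.2766 × 0.065 = 0.0180 m. The image is real, inverted and reduced, on the far side of the lens.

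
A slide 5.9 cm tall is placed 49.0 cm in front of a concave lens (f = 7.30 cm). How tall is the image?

0.765 cm

For a concave lens, f = -7.30 cm.
1/d_i = 1/f − 1/d_o = 1/(-7.300) − 1/(49.0) = -0.1574, so d_i = -6.353 cm.
m = −d_i/d_o = +0.1297.
|h_i| = |m|·h_o = 0.1297 × 5.9 = 0.765 cm. The image is virtual, upright and reduced, on the same side as the object.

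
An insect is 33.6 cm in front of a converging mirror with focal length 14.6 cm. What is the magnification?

1/d_i = 1/f − 1/d_o = 1/(14.60) − 1/(33.6) = 0.03873, so d_i = 25.82 cm.
m = −d_i/d_o = −(25.82)/(33.6) = -0.768.
The image is real, inverted and reduced, in front of the mirror.

m = -0.768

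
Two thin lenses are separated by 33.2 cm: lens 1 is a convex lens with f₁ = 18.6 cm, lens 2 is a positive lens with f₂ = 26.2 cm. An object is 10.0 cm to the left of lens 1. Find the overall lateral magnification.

Lens 1: 1/d_i1 = 1/(18.6) − 1/(10.0) = -0.04624, so d_i1 = -21.63 cm; m₁ = −d_i1/d_o1 = +2.163.
d_o2 = 33.2 − (-21.63) = 54.83 cm.
Lens 2: 1/d_i2 = 1/(26.2) − 1/(54.83) = 0.01993, so d_i2 = 50.18 cm; m₂ = −d_i2/d_o2 = -0.9151.
m = m₁·m₂ = (+2.163)(-0.9151) = -1.98.

m = -1.98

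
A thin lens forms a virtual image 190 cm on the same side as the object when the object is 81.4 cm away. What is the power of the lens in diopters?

Virtual image ⇒ d_i = −190 cm.
1/f = 1/d_o + 1/d_i = 1/(81.4) + 1/(-190) = 0.007022 cm⁻¹.
f = 142.4 cm = 1.424 m, so P = 1/f = +0.702 D.

P = +0.702 D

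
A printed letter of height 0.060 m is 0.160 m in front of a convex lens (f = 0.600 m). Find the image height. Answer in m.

0.0818 m

1/d_i = 1/f − 1/d_o = 1/(0.6000) − 1/(0.160) = -4.583, so d_i = -0.2182 m.
m = −d_i/d_o = +1.364.
|h_i| = |m|·h_o = 1.364 × 0.060 = 0.0818 m. The image is virtual, upright and enlarged, on the same side as the object.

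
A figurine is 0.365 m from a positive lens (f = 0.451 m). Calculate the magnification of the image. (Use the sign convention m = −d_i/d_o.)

1/d_i = 1/f − 1/d_o = 1/(0.4510) − 1/(0.365) = -0.5224, so d_i = -1.914 m.
m = −d_i/d_o = −(-1.914)/(0.365) = +5.24.
The image is virtual, upright and enlarged, on the same side as the object.

m = +5.24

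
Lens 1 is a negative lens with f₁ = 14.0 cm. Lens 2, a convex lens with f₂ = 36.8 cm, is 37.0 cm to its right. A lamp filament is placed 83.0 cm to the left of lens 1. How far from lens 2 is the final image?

148 cm

Lens 1 is diverging, so f₁ = −14.0 cm.
Lens 1: 1/d_i1 = 1/f₁ − 1/d_o1 = 1/(-14.0) − 1/(83.0) = -0.08348, so d_i1 = -11.98 cm.
The intermediate image is 11.98 cm to the left of lens 1 (virtual), which is 37.0 − (-11.98) = 48.98 cm to the left of lens 2, so d_o2 = +48.98 cm.
Lens 2: 1/d_i2 = 1/f₂ − 1/d_o2 = 1/(36.8) − 1/(48.98) = 0.006757, so d_i2 = 148 cm.
The final image is real, 148 cm to the right of lens 2 (overall magnification ≈ -0.44).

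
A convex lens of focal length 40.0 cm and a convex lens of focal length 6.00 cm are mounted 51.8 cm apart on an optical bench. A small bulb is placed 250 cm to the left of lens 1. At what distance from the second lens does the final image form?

13.8 cm

Lens 1: 1/d_i1 = 1/f₁ − 1/d_o1 = 1/(40.0) − 1/(250) = 0.02100, so d_i1 = 47.62 cm.
The intermediate image is 47.62 cm to the right of lens 1, which is 51.8 − (47.62) = 4.180 cm to the left of lens 2, so d_o2 = +4.180 cm.
Lens 2: 1/d_i2 = 1/f₂ − 1/d_o2 = 1/(6.00) − 1/(4.180) = -0.07257, so d_i2 = -13.8 cm.
The final image is virtual, 13.8 cm to the left of lens 2 (overall magnification ≈ -0.63).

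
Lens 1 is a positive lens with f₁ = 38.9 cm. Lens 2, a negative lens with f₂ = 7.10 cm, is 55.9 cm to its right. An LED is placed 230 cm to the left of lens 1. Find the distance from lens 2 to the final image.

3.98 cm

Lens 1: 1/d_i1 = 1/f₁ − 1/d_o1 = 1/(38.9) − 1/(230) = 0.02136, so d_i1 = 46.82 cm.
The intermediate image is 46.82 cm to the right of lens 1, which is 55.9 − (46.82) = 9.080 cm to the left of lens 2, so d_o2 = +9.080 cm.
Lens 2 is diverging, so f₂ = −7.10 cm.
Lens 2: 1/d_i2 = 1/f₂ − 1/d_o2 = 1/(-7.10) − 1/(9.080) = -0.2510, so d_i2 = -3.98 cm.
The final image is virtual, 3.98 cm to the left of lens 2 (overall magnification ≈ -0.089).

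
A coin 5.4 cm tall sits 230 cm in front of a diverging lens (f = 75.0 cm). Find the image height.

For a diverging lens, f = -75.0 cm.
1/d_i = 1/f − 1/d_o = 1/(-75.00) − 1/(230) = -0.01768, so d_i = -56.56 cm.
m = −d_i/d_o = +0.2459.
|h_i| = |m|·h_o = 0.2459 × 5.4 = 1.33 cm. The image is virtual, upright and reduced, on the same side as the object.

1.33 cm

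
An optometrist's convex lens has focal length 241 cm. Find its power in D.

f = 241 cm = 2.41 m.
P = 1/f = 1/(2.41 m) = +0.415 D.

P = +0.415 D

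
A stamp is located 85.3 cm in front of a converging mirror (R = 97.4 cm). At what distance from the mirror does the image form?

f = R/2 = 97.4/2 = 48.70 cm.
Mirror equation: 1/d_i = 1/f − 1/d_o = 1/(48.70) − 1/(85.3) = 0.02053 − 0.01172 = 0.008811, so d_i = 114 cm.
The image is real, inverted and enlarged, in front of the mirror.

114 cm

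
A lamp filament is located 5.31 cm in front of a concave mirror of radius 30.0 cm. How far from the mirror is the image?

f = R/2 = 30.0/2 = 15.00 cm.
Mirror equation: 1/v = 1/f − 1/u = 1/(15.00) − 1/(5.31) = 0.06667 − 0.1883 = -0.1217, so v = -8.22 cm.
The image is virtual, upright and enlarged, behind the mirror.

8.22 cm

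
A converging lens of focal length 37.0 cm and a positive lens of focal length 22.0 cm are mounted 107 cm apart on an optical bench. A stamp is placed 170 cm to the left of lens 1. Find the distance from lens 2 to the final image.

34.8 cm

Lens 1: 1/d_i1 = 1/f₁ − 1/d_o1 = 1/(37.0) − 1/(170) = 0.02114, so d_i1 = 47.29 cm.
The intermediate image is 47.29 cm to the right of lens 1, which is 107 − (47.29) = 59.71 cm to the left of lens 2, so d_o2 = +59.71 cm.
Lens 2: 1/d_i2 = 1/f₂ − 1/d_o2 = 1/(22.0) − 1/(59.71) = 0.02871, so d_i2 = 34.8 cm.
The final image is real, 34.8 cm to the right of lens 2 (overall magnification ≈ 0.16).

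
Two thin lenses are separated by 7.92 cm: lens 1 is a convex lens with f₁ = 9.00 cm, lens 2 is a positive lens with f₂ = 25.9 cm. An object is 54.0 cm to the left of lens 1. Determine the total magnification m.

m = -0.180

Lens 1: 1/d_i1 = 1/(9.00) − 1/(54.0) = 0.09259, so d_i1 = 10.80 cm; m₁ = −d_i1/d_o1 = -0.2000.
d_o2 = 7.92 − (10.80) = -2.880 cm (virtual object).
Lens 2: 1/d_i2 = 1/(25.9) − 1/(-2.880) = 0.3858, so d_i2 = 2.592 cm; m₂ = −d_i2/d_o2 = +0.8999.
m = m₁·m₂ = (-0.2000)(+0.8999) = -0.180.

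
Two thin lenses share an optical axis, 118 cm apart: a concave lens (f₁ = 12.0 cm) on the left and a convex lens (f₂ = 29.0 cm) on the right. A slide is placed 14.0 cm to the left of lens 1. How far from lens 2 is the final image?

37.8 cm

Lens 1 is diverging, so f₁ = −12.0 cm.
Lens 1: 1/d_i1 = 1/f₁ − 1/d_o1 = 1/(-12.0) − 1/(14.0) = -0.1548, so d_i1 = -6.462 cm.
The intermediate image is 6.462 cm to the left of lens 1 (virtual), which is 118 − (-6.462) = 124.5 cm to the left of lens 2, so d_o2 = +124.5 cm.
Lens 2: 1/d_i2 = 1/f₂ − 1/d_o2 = 1/(29.0) − 1/(124.5) = 0.02645, so d_i2 = 37.8 cm.
The final image is real, 37.8 cm to the right of lens 2 (overall magnification ≈ -0.14).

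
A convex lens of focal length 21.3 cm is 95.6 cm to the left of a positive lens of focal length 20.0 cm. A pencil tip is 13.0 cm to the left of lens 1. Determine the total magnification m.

Lens 1: 1/d_i1 = 1/(21.3) − 1/(13.0) = -0.02997, so d_i1 = -33.36 cm; m₁ = −d_i1/d_o1 = +2.566.
d_o2 = 95.6 − (-33.36) = 129.0 cm.
Lens 2: 1/d_i2 = 1/(20.0) − 1/(129.0) = 0.04225, so d_i2 = 23.67 cm; m₂ = −d_i2/d_o2 = -0.1835.
m = m₁·m₂ = (+2.566)(-0.1835) = -0.471.

m = -0.471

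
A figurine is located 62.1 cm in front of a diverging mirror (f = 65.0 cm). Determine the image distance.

31.8 cm

For a diverging mirror, f = -65.0 cm.
Mirror equation: 1/d_i = 1/f − 1/d_o = 1/(-65.00) − 1/(62.1) = -0.01538 − 0.01610 = -0.03149, so d_i = -31.8 cm.
The image is virtual, upright and reduced, behind the mirror.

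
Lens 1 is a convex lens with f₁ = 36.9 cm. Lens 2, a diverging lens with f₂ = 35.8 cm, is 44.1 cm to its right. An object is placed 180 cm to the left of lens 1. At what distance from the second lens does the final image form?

Lens 1: 1/d_i1 = 1/f₁ − 1/d_o1 = 1/(36.9) − 1/(180) = 0.02154, so d_i1 = 46.42 cm.
The intermediate image is 46.42 cm to the right of lens 1, which lies 2.320 cm to the right of lens 2 — a virtual object — so d_o2 = −2.320 cm.
Lens 2 is diverging, so f₂ = −35.8 cm.
Lens 2: 1/d_i2 = 1/f₂ − 1/d_o2 = 1/(-35.8) − 1/(-2.320) = 0.4031, so d_i2 = 2.48 cm.
The final image is real, 2.48 cm to the right of lens 2 (overall magnification ≈ -0.28).

2.48 cm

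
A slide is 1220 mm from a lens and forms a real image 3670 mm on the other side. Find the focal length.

Real image ⇒ d_i = +3670 mm.
1/f = 1/d_o + 1/d_i = 1/(1220) + 1/(3670) = 0.001092, so f = 916 mm.
Since f is positive, the lens is converging.

f = 916 mm (converging)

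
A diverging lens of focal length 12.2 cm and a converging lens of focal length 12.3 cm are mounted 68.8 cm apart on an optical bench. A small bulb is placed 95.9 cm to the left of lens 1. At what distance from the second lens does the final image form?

14.5 cm

Lens 1 is diverging, so f₁ = −12.2 cm.
Lens 1: 1/d_i1 = 1/f₁ − 1/d_o1 = 1/(-12.2) − 1/(95.9) = -0.09239, so d_i1 = -10.82 cm.
The intermediate image is 10.82 cm to the left of lens 1 (virtual), which is 68.8 − (-10.82) = 79.62 cm to the left of lens 2, so d_o2 = +79.62 cm.
Lens 2: 1/d_i2 = 1/f₂ − 1/d_o2 = 1/(12.3) − 1/(79.62) = 0.06874, so d_i2 = 14.5 cm.
The final image is real, 14.5 cm to the right of lens 2 (overall magnification ≈ -0.021).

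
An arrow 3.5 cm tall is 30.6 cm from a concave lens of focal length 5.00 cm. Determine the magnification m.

For a concave lens, f = -5.00 cm.
1/d_i = 1/f − 1/d_o = 1/(-5.000) − 1/(30.6) = -0.2327, so d_i = -4.298 cm.
m = −d_i/d_o = −(-4.298)/(30.6) = +0.140.
The image is virtual, upright and reduced, on the same side as the object.

m = +0.140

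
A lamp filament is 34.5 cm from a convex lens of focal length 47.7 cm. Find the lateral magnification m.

m = +3.61

1/d_i = 1/f − 1/d_o = 1/(47.70) − 1/(34.5) = -0.008021, so d_i = -124.7 cm.
m = −d_i/d_o = −(-124.7)/(34.5) = +3.61.
The image is virtual, upright and enlarged, on the same side as the object.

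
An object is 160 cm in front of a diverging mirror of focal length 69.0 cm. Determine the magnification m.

For a diverging mirror, f = -69.0 cm.
1/d_i = 1/f − 1/d_o = 1/(-69.00) − 1/(160) = -0.02074, so d_i = -48.21 cm.
m = −d_i/d_o = −(-48.21)/(160) = +0.301.
The image is virtual, upright and reduced, behind the mirror.

m = +0.301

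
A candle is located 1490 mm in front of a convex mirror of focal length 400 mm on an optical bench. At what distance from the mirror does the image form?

For a convex mirror, f = -400 mm.
Mirror equation: 1/q = 1/f − 1/p = 1/(-400.0) − 1/(1490) = -0.002500 − 0.0006711 = -0.003171, so q = -315 mm.
The image is virtual, upright and reduced, behind the mirror.

315 mm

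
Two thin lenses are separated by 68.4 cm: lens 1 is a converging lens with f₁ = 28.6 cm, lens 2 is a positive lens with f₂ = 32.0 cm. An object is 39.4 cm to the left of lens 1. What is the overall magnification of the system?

m = -1.25

Lens 1: 1/d_i1 = 1/(28.6) − 1/(39.4) = 0.009584, so d_i1 = 104.3 cm; m₁ = −d_i1/d_o1 = -2.647.
d_o2 = 68.4 − (104.3) = -35.90 cm (virtual object).
Lens 2: 1/d_i2 = 1/(32.0) − 1/(-35.90) = 0.05911, so d_i2 = 16.92 cm; m₂ = −d_i2/d_o2 = +0.4713.
m = m₁·m₂ = (-2.647)(+0.4713) = -1.25.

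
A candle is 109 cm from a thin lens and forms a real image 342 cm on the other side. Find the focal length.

Real image ⇒ d_i = +342 cm.
1/f = 1/d_o + 1/d_i = 1/(109) + 1/(342) = 0.01210, so f = 82.7 cm.
Since f is positive, the thin lens is converging.

f = 82.7 cm (converging)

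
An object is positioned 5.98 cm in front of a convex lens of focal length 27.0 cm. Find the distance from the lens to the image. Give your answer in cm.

7.68 cm

Thin-lens equation: 1/q = 1/f − 1/p = 1/(27.00) − 1/(5.98) = 0.03704 − 0.1672 = -0.1302, so q = -7.68 cm.
The image is virtual, upright and enlarged, on the same side as the object.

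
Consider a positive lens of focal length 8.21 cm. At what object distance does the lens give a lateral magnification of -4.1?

10.2 cm

m = −d_i/d_o ⇒ d_i = −m·d_o.
1/f = 1/d_o + 1/d_i = 1/d_o − 1/(m·d_o) = (1 − 1/m)/d_o, so d_o = f(1 − 1/m) = (8.210)(1 − 1/(-4.1)) = 10.2 cm.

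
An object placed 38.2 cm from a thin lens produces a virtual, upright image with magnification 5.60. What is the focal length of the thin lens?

m = −d_i/d_o ⇒ d_i = −m·d_o = −(+5.60)·(38.2) = -213.9 cm.
1/f = 1/d_o + 1/d_i = 1/(38.2) + 1/(-213.9) = 0.02150, so f = 46.5 cm.
Since f is positive, the thin lens is converging.

f = 46.5 cm (converging)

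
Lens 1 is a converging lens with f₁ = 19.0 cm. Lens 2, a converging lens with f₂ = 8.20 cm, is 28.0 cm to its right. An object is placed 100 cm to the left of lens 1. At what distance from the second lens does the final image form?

10.2 cm

Lens 1: 1/d_i1 = 1/f₁ − 1/d_o1 = 1/(19.0) − 1/(100) = 0.04263, so d_i1 = 23.46 cm.
The intermediate image is 23.46 cm to the right of lens 1, which is 28.0 − (23.46) = 4.540 cm to the left of lens 2, so d_o2 = +4.540 cm.
Lens 2: 1/d_i2 = 1/f₂ − 1/d_o2 = 1/(8.20) − 1/(4.540) = -0.09831, so d_i2 = -10.2 cm.
The final image is virtual, 10.2 cm to the left of lens 2 (overall magnification ≈ -0.53).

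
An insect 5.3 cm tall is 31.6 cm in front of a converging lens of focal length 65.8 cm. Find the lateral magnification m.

m = +1.92

1/d_i = 1/f − 1/d_o = 1/(65.80) − 1/(31.6) = -0.01645, so d_i = -60.80 cm.
m = −d_i/d_o = −(-60.80)/(31.6) = +1.92.
The image is virtual, upright and enlarged, on the same side as the object.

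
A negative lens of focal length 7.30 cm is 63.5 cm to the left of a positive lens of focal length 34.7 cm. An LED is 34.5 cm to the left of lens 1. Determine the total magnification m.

f₁ = −7.30 cm (diverging).
Lens 1: 1/d_i1 = 1/(-7.30) − 1/(34.5) = -0.1660, so d_i1 = -6.025 cm; m₁ = −d_i1/d_o1 = +0.1746.
d_o2 = 63.5 − (-6.025) = 69.53 cm.
Lens 2: 1/d_i2 = 1/(34.7) − 1/(69.53) = 0.01444, so d_i2 = 69.27 cm; m₂ = −d_i2/d_o2 = -0.9963.
m = m₁·m₂ = (+0.1746)(-0.9963) = -0.174.

m = -0.174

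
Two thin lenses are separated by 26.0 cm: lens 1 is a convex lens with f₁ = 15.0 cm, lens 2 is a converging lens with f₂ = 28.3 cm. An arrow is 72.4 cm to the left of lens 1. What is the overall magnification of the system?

m = -0.349

Lens 1: 1/d_i1 = 1/(15.0) − 1/(72.4) = 0.05285, so d_i1 = 18.92 cm; m₁ = −d_i1/d_o1 = -0.2613.
d_o2 = 26.0 − (18.92) = 7.080 cm.
Lens 2: 1/d_i2 = 1/(28.3) − 1/(7.080) = -0.1059, so d_i2 = -9.442 cm; m₂ = −d_i2/d_o2 = +1.334.
m = m₁·m₂ = (-0.2613)(+1.334) = -0.349.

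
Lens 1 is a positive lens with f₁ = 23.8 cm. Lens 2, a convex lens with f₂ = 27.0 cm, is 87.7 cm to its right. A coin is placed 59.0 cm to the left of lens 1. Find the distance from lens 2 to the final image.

Lens 1: 1/d_i1 = 1/f₁ − 1/d_o1 = 1/(23.8) − 1/(59.0) = 0.02507, so d_i1 = 39.89 cm.
The intermediate image is 39.89 cm to the right of lens 1, which is 87.7 − (39.89) = 47.81 cm to the left of lens 2, so d_o2 = +47.81 cm.
Lens 2: 1/d_i2 = 1/f₂ − 1/d_o2 = 1/(27.0) − 1/(47.81) = 0.01612, so d_i2 = 62.0 cm.
The final image is real, 62.0 cm to the right of lens 2 (overall magnification ≈ 0.88).

62.0 cm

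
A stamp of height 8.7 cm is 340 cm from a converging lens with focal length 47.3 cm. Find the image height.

1/d_i = 1/f − 1/d_o = 1/(47.30) − 1/(340) = 0.01820, so d_i = 54.94 cm.
m = −d_i/d_o = -0.1616.
|h_i| = |m|·h_o = 0.1616 × 8.7 = 1.41 cm. The image is real, inverted and reduced, on the far side of the lens.

1.41 cm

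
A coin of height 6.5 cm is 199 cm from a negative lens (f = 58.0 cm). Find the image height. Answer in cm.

1.47 cm

For a negative lens, f = -58.0 cm.
1/d_i = 1/f − 1/d_o = 1/(-58.00) − 1/(199) = -0.02227, so d_i = -44.91 cm.
m = −d_i/d_o = +0.2257.
|h_i| = |m|·h_o = 0.2257 × 6.5 = 1.47 cm. The image is virtual, upright and reduced, on the same side as the object.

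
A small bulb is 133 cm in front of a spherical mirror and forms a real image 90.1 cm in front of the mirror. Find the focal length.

Real image ⇒ d_i = +90.1 cm.
1/f = 1/d_o + 1/d_i = 1/(133) + 1/(90.1) = 0.01862, so f = 53.7 cm.
Since f is positive, the spherical mirror is concave.

f = 53.7 cm (concave)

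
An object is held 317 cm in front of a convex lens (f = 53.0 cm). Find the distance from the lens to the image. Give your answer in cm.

Lens equation: 1/q = 1/f − 1/p = 1/(53.00) − 1/(317) = 0.01887 − 0.003155 = 0.01571, so q = 63.6 cm.
The image is real, inverted and reduced, on the far side of the lens.

63.6 cm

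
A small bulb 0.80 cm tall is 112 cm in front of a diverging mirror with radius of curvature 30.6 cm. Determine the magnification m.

m = +0.120

f = R/2 = 30.6/2 = 15.30 cm; for a diverging mirror, f = -15.30 cm.
1/d_i = 1/f − 1/d_o = 1/(-15.30) − 1/(112) = -0.07429, so d_i = -13.46 cm.
m = −d_i/d_o = −(-13.46)/(112) = +0.120.
The image is virtual, upright and reduced, behind the mirror.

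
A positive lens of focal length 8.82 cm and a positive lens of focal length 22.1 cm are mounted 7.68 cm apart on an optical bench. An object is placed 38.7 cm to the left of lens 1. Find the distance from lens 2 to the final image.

Lens 1: 1/d_i1 = 1/f₁ − 1/d_o1 = 1/(8.82) − 1/(38.7) = 0.08754, so d_i1 = 11.42 cm.
The intermediate image is 11.42 cm to the right of lens 1, which lies 3.740 cm to the right of lens 2 — a virtual object — so d_o2 = −3.740 cm.
Lens 2: 1/d_i2 = 1/f₂ − 1/d_o2 = 1/(22.1) − 1/(-3.740) = 0.3126, so d_i2 = 3.20 cm.
The final image is real, 3.20 cm to the right of lens 2 (overall magnification ≈ -0.25).

3.20 cm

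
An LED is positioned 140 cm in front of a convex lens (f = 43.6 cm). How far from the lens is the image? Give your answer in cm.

63.3 cm

Lens equation: 1/d_i = 1/f − 1/d_o = 1/(43.60) − 1/(140) = 0.02294 − 0.007143 = 0.01579, so d_i = 63.3 cm.
The image is real, inverted and reduced, on the far side of the lens.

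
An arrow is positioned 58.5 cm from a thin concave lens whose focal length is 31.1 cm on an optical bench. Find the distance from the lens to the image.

For a concave lens, f = -31.1 cm.
Lens equation: 1/v = 1/f − 1/u = 1/(-31.10) − 1/(58.5) = -0.03215 − 0.01709 = -0.04925, so v = -20.3 cm.
The image is virtual, upright and reduced, on the same side as the object.

20.3 cm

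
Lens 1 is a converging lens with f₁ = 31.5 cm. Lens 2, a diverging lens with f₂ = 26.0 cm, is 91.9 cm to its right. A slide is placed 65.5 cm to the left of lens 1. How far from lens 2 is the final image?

Lens 1: 1/d_i1 = 1/f₁ − 1/d_o1 = 1/(31.5) − 1/(65.5) = 0.01648, so d_i1 = 60.68 cm.
The intermediate image is 60.68 cm to the right of lens 1, which is 91.9 − (60.68) = 31.22 cm to the left of lens 2, so d_o2 = +31.22 cm.
Lens 2 is diverging, so f₂ = −26.0 cm.
Lens 2: 1/d_i2 = 1/f₂ − 1/d_o2 = 1/(-26.0) − 1/(31.22) = -0.07049, so d_i2 = -14.2 cm.
The final image is virtual, 14.2 cm to the left of lens 2 (overall magnification ≈ -0.42).

14.2 cm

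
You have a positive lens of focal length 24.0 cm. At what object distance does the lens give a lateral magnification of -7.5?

27.2 cm

m = −d_i/d_o ⇒ d_i = −m·d_o.
1/f = 1/d_o + 1/d_i = 1/d_o − 1/(m·d_o) = (1 − 1/m)/d_o, so d_o = f(1 − 1/m) = (24.00)(1 − 1/(-7.5)) = 27.2 cm.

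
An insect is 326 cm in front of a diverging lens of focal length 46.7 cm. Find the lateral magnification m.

For a diverging lens, f = -46.7 cm.
1/d_i = 1/f − 1/d_o = 1/(-46.70) − 1/(326) = -0.02448, so d_i = -40.85 cm.
m = −d_i/d_o = −(-40.85)/(326) = +0.125.
The image is virtual, upright and reduced, on the same side as the object.

m = +0.125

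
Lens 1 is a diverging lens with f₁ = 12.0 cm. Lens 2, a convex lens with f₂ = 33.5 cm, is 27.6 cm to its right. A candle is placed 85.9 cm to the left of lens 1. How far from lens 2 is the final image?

276 cm

Lens 1 is diverging, so f₁ = −12.0 cm.
Lens 1: 1/d_i1 = 1/f₁ − 1/d_o1 = 1/(-12.0) − 1/(85.9) = -0.09497, so d_i1 = -10.53 cm.
The intermediate image is 10.53 cm to the left of lens 1 (virtual), which is 27.6 − (-10.53) = 38.13 cm to the left of lens 2, so d_o2 = +38.13 cm.
Lens 2: 1/d_i2 = 1/f₂ − 1/d_o2 = 1/(33.5) − 1/(38.13) = 0.003625, so d_i2 = 276 cm.
The final image is real, 276 cm to the right of lens 2 (overall magnification ≈ -0.89).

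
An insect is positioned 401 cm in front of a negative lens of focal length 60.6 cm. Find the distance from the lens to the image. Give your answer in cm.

52.6 cm

For a negative lens, f = -60.6 cm.
Lens equation: 1/v = 1/f − 1/u = 1/(-60.60) − 1/(401) = -0.01650 − 0.002494 = -0.01900, so v = -52.6 cm.
The image is virtual, upright and reduced, on the same side as the object.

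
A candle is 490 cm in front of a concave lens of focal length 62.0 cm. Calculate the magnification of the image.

For a concave lens, f = -62.0 cm.
1/d_i = 1/f − 1/d_o = 1/(-62.00) − 1/(490) = -0.01817, so d_i = -55.04 cm.
m = −d_i/d_o = −(-55.04)/(490) = +0.112.
The image is virtual, upright and reduced, on the same side as the object.

m = +0.112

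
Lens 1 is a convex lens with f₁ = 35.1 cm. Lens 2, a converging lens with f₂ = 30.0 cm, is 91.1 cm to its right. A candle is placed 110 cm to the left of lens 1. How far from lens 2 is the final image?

Lens 1: 1/d_i1 = 1/f₁ − 1/d_o1 = 1/(35.1) − 1/(110) = 0.01940, so d_i1 = 51.55 cm.
The intermediate image is 51.55 cm to the right of lens 1, which is 91.1 − (51.55) = 39.55 cm to the left of lens 2, so d_o2 = +39.55 cm.
Lens 2: 1/d_i2 = 1/f₂ − 1/d_o2 = 1/(30.0) − 1/(39.55) = 0.008049, so d_i2 = 124 cm.
The final image is real, 124 cm to the right of lens 2 (overall magnification ≈ 1.5).

124 cm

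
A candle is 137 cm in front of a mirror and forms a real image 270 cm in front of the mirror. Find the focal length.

f = 90.9 cm (concave)

Real image ⇒ d_i = +270 cm.
1/f = 1/d_o + 1/d_i = 1/(137) + 1/(270) = 0.01100, so f = 90.9 cm.
Since f is positive, the mirror is concave.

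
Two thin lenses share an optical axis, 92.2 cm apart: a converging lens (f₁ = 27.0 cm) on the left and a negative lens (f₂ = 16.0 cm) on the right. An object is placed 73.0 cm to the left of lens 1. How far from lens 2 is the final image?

12.1 cm

Lens 1: 1/d_i1 = 1/f₁ − 1/d_o1 = 1/(27.0) − 1/(73.0) = 0.02334, so d_i1 = 42.85 cm.
The intermediate image is 42.85 cm to the right of lens 1, which is 92.2 − (42.85) = 49.35 cm to the left of lens 2, so d_o2 = +49.35 cm.
Lens 2 is diverging, so f₂ = −16.0 cm.
Lens 2: 1/d_i2 = 1/f₂ − 1/d_o2 = 1/(-16.0) − 1/(49.35) = -0.08276, so d_i2 = -12.1 cm.
The final image is virtual, 12.1 cm to the left of lens 2 (overall magnification ≈ -0.14).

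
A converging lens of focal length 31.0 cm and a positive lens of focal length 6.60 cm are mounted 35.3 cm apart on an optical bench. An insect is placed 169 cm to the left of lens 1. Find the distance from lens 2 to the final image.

1.90 cm

Lens 1: 1/d_i1 = 1/f₁ − 1/d_o1 = 1/(31.0) − 1/(169) = 0.02634, so d_i1 = 37.96 cm.
The intermediate image is 37.96 cm to the right of lens 1, which lies 2.660 cm to the right of lens 2 — a virtual object — so d_o2 = −2.660 cm.
Lens 2: 1/d_i2 = 1/f₂ − 1/d_o2 = 1/(6.60) − 1/(-2.660) = 0.5275, so d_i2 = 1.90 cm.
The final image is real, 1.90 cm to the right of lens 2 (overall magnification ≈ -0.16).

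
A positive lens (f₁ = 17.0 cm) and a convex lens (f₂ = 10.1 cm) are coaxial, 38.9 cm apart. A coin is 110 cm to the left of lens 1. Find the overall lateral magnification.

m = +0.212

Lens 1: 1/d_i1 = 1/(17.0) − 1/(110) = 0.04973, so d_i1 = 20.11 cm; m₁ = −d_i1/d_o1 = -0.1828.
d_o2 = 38.9 − (20.11) = 18.79 cm.
Lens 2: 1/d_i2 = 1/(10.1) − 1/(18.79) = 0.04579, so d_i2 = 21.84 cm; m₂ = −d_i2/d_o2 = -1.162.
m = m₁·m₂ = (-0.1828)(-1.162) = +0.212.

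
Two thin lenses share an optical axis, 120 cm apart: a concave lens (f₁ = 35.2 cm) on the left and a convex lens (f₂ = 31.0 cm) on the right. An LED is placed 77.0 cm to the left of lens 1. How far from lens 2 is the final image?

39.5 cm

Lens 1 is diverging, so f₁ = −35.2 cm.
Lens 1: 1/d_i1 = 1/f₁ − 1/d_o1 = 1/(-35.2) − 1/(77.0) = -0.04140, so d_i1 = -24.16 cm.
The intermediate image is 24.16 cm to the left of lens 1 (virtual), which is 120 − (-24.16) = 144.2 cm to the left of lens 2, so d_o2 = +144.2 cm.
Lens 2: 1/d_i2 = 1/f₂ − 1/d_o2 = 1/(31.0) − 1/(144.2) = 0.02532, so d_i2 = 39.5 cm.
The final image is real, 39.5 cm to the right of lens 2 (overall magnification ≈ -0.086).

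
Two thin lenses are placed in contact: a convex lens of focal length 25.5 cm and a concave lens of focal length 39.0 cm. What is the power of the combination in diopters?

P₁ = 1/f₁ = 1/(0.255 m) = +3.922 D; P₂ = 1/f₂ = 1/(-0.390 m) = -2.564 D.
For thin lenses in contact, P = P₁ + P₂ = (+3.922) + (-2.564) = +1.36 D.

P = +1.36 D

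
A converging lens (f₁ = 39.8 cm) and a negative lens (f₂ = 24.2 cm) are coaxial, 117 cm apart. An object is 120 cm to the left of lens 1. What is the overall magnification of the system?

m = -0.147

Lens 1: 1/d_i1 = 1/(39.8) − 1/(120) = 0.01679, so d_i1 = 59.55 cm; m₁ = −d_i1/d_o1 = -0.4962.
d_o2 = 117 − (59.55) = 57.45 cm.
f₂ = −24.2 cm (diverging).
Lens 2: 1/d_i2 = 1/(-24.2) − 1/(57.45) = -0.05873, so d_i2 = -17.03 cm; m₂ = −d_i2/d_o2 = +0.2964.
m = m₁·m₂ = (-0.4962)(+0.2964) = -0.147.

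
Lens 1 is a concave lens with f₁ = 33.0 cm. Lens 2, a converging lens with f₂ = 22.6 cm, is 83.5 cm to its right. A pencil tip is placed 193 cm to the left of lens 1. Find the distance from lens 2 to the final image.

Lens 1 is diverging, so f₁ = −33.0 cm.
Lens 1: 1/d_i1 = 1/f₁ − 1/d_o1 = 1/(-33.0) − 1/(193) = -0.03548, so d_i1 = -28.18 cm.
The intermediate image is 28.18 cm to the left of lens 1 (virtual), which is 83.5 − (-28.18) = 111.7 cm to the left of lens 2, so d_o2 = +111.7 cm.
Lens 2: 1/d_i2 = 1/f₂ − 1/d_o2 = 1/(22.6) − 1/(111.7) = 0.03530, so d_i2 = 28.3 cm.
The final image is real, 28.3 cm to the right of lens 2 (overall magnification ≈ -0.037).

28.3 cm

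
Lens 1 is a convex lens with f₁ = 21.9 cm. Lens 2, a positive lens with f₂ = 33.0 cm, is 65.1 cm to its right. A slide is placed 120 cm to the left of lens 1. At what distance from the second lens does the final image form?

238 cm

Lens 1: 1/d_i1 = 1/f₁ − 1/d_o1 = 1/(21.9) − 1/(120) = 0.03733, so d_i1 = 26.79 cm.
The intermediate image is 26.79 cm to the right of lens 1, which is 65.1 − (26.79) = 38.31 cm to the left of lens 2, so d_o2 = +38.31 cm.
Lens 2: 1/d_i2 = 1/f₂ − 1/d_o2 = 1/(33.0) − 1/(38.31) = 0.004200, so d_i2 = 238 cm.
The final image is real, 238 cm to the right of lens 2 (overall magnification ≈ 1.4).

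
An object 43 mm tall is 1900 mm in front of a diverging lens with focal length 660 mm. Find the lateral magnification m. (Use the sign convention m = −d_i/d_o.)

For a diverging lens, f = -660 mm.
1/d_i = 1/f − 1/d_o = 1/(-660.0) − 1/(1900) = -0.002041, so d_i = -489.8 mm.
m = −d_i/d_o = −(-489.8)/(1900) = +0.258.
The image is virtual, upright and reduced, on the same side as the object.

m = +0.258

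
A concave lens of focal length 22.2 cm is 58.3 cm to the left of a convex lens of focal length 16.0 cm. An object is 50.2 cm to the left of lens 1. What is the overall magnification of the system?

m = -0.0850

f₁ = −22.2 cm (diverging).
Lens 1: 1/d_i1 = 1/(-22.2) − 1/(50.2) = -0.06497, so d_i1 = -15.39 cm; m₁ = −d_i1/d_o1 = +0.3066.
d_o2 = 58.3 − (-15.39) = 73.69 cm.
Lens 2: 1/d_i2 = 1/(16.0) − 1/(73.69) = 0.04893, so d_i2 = 20.44 cm; m₂ = −d_i2/d_o2 = -0.2773.
m = m₁·m₂ = (+0.3066)(-0.2773) = -0.0850.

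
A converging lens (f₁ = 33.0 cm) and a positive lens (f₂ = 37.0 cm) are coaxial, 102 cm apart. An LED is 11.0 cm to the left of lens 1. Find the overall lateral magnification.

Lens 1: 1/d_i1 = 1/(33.0) − 1/(11.0) = -0.06061, so d_i1 = -16.50 cm; m₁ = −d_i1/d_o1 = +1.500.
d_o2 = 102 − (-16.50) = 118.5 cm.
Lens 2: 1/d_i2 = 1/(37.0) − 1/(118.5) = 0.01859, so d_i2 = 53.80 cm; m₂ = −d_i2/d_o2 = -0.4540.
m = m₁·m₂ = (+1.500)(-0.4540) = -0.681.

m = -0.681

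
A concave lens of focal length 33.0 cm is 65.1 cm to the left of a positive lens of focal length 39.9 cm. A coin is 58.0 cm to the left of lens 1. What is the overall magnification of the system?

m = -0.313

f₁ = −33.0 cm (diverging).
Lens 1: 1/d_i1 = 1/(-33.0) − 1/(58.0) = -0.04754, so d_i1 = -21.03 cm; m₁ = −d_i1/d_o1 = +0.3626.
d_o2 = 65.1 − (-21.03) = 86.13 cm.
Lens 2: 1/d_i2 = 1/(39.9) − 1/(86.13) = 0.01345, so d_i2 = 74.34 cm; m₂ = −d_i2/d_o2 = -0.8631.
m = m₁·m₂ = (+0.3626)(-0.8631) = -0.313.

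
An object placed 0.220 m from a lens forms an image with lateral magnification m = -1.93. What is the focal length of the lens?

m = −d_i/d_o ⇒ d_i = −m·d_o = −(-1.93)·(0.220) = 0.4246 m.
1/f = 1/d_o + 1/d_i = 1/(0.220) + 1/(0.4246) = 6.901, so f = 0.145 m.
Since f is positive, the lens is converging.

f = 0.145 m (converging)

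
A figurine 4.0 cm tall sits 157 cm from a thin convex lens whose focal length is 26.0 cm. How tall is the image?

1/d_i = 1/f − 1/d_o = 1/(26.00) − 1/(157) = 0.03209, so d_i = 31.16 cm.
m = −d_i/d_o = -0.1985.
|h_i| = |m|·h_o = 0.1985 × 4.0 = 0.794 cm. The image is real, inverted and reduced, on the far side of the lens.

0.794 cm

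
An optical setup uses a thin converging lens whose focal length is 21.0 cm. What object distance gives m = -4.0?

m = −d_i/d_o ⇒ d_i = −m·d_o.
1/f = 1/d_o + 1/d_i = 1/d_o − 1/(m·d_o) = (1 − 1/m)/d_o, so d_o = f(1 − 1/m) = (21.00)(1 − 1/(-4.0)) = 26.2 cm.

26.2 cm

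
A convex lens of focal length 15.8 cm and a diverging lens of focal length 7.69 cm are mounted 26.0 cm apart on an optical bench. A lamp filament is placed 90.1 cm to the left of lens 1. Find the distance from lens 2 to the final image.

3.62 cm

Lens 1: 1/d_i1 = 1/f₁ − 1/d_o1 = 1/(15.8) − 1/(90.1) = 0.05219, so d_i1 = 19.16 cm.
The intermediate image is 19.16 cm to the right of lens 1, which is 26.0 − (19.16) = 6.840 cm to the left of lens 2, so d_o2 = +6.840 cm.
Lens 2 is diverging, so f₂ = −7.69 cm.
Lens 2: 1/d_i2 = 1/f₂ − 1/d_o2 = 1/(-7.69) − 1/(6.840) = -0.2762, so d_i2 = -3.62 cm.
The final image is virtual, 3.62 cm to the left of lens 2 (overall magnification ≈ -0.11).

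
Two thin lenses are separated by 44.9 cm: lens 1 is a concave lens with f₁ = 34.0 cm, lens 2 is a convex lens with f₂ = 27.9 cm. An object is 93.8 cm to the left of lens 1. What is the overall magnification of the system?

f₁ = −34.0 cm (diverging).
Lens 1: 1/d_i1 = 1/(-34.0) − 1/(93.8) = -0.04007, so d_i1 = -24.95 cm; m₁ = −d_i1/d_o1 = +0.2660.
d_o2 = 44.9 − (-24.95) = 69.85 cm.
Lens 2: 1/d_i2 = 1/(27.9) − 1/(69.85) = 0.02153, so d_i2 = 46.46 cm; m₂ = −d_i2/d_o2 = -0.6651.
m = m₁·m₂ = (+0.2660)(-0.6651) = -0.177.

m = -0.177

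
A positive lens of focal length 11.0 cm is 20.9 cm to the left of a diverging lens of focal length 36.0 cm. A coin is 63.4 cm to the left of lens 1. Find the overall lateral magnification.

Lens 1: 1/d_i1 = 1/(11.0) − 1/(63.4) = 0.07514, so d_i1 = 13.31 cm; m₁ = −d_i1/d_o1 = -0.2099.
d_o2 = 20.9 − (13.31) = 7.590 cm.
f₂ = −36.0 cm (diverging).
Lens 2: 1/d_i2 = 1/(-36.0) − 1/(7.590) = -0.1595, so d_i2 = -6.268 cm; m₂ = −d_i2/d_o2 = +0.8259.
m = m₁·m₂ = (-0.2099)(+0.8259) = -0.173.

m = -0.173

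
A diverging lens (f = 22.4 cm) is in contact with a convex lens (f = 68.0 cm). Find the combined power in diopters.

P = -2.99 D

P₁ = 1/f₁ = 1/(-0.224 m) = -4.464 D; P₂ = 1/f₂ = 1/(0.680 m) = +1.471 D.
For thin lenses in contact, P = P₁ + P₂ = (-4.464) + (+1.471) = -2.99 D.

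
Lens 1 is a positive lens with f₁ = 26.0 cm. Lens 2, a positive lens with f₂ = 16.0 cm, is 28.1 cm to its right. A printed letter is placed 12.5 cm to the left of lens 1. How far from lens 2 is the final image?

Lens 1: 1/d_i1 = 1/f₁ − 1/d_o1 = 1/(26.0) − 1/(12.5) = -0.04154, so d_i1 = -24.07 cm.
The intermediate image is 24.07 cm to the left of lens 1 (virtual), which is 28.1 − (-24.07) = 52.17 cm to the left of lens 2, so d_o2 = +52.17 cm.
Lens 2: 1/d_i2 = 1/f₂ − 1/d_o2 = 1/(16.0) − 1/(52.17) = 0.04333, so d_i2 = 23.1 cm.
The final image is real, 23.1 cm to the right of lens 2 (overall magnification ≈ -0.85).

23.1 cm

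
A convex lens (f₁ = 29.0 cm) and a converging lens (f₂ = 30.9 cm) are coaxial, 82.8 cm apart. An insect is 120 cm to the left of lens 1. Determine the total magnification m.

Lens 1: 1/d_i1 = 1/(29.0) − 1/(120) = 0.02615, so d_i1 = 38.24 cm; m₁ = −d_i1/d_o1 = -0.3187.
d_o2 = 82.8 − (38.24) = 44.56 cm.
Lens 2: 1/d_i2 = 1/(30.9) − 1/(44.56) = 0.009921, so d_i2 = 100.8 cm; m₂ = −d_i2/d_o2 = -2.262.
m = m₁·m₂ = (-0.3187)(-2.262) = +0.721.

m = +0.721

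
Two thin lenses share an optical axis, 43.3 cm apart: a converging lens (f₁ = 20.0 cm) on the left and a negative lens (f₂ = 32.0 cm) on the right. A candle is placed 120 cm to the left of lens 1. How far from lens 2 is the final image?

Lens 1: 1/d_i1 = 1/f₁ − 1/d_o1 = 1/(20.0) − 1/(120) = 0.04167, so d_i1 = 24.00 cm.
The intermediate image is 24.00 cm to the right of lens 1, which is 43.3 − (24.00) = 19.30 cm to the left of lens 2, so d_o2 = +19.30 cm.
Lens 2 is diverging, so f₂ = −32.0 cm.
Lens 2: 1/d_i2 = 1/f₂ − 1/d_o2 = 1/(-32.0) − 1/(19.30) = -0.08306, so d_i2 = -12.0 cm.
The final image is virtual, 12.0 cm to the left of lens 2 (overall magnification ≈ -0.12).

12.0 cm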